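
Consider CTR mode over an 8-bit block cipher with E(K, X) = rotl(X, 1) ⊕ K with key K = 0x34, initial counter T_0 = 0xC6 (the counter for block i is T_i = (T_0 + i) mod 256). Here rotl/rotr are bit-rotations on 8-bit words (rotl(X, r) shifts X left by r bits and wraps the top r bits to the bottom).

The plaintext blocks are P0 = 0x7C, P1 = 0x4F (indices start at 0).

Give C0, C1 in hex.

C0 = 0xC5, C1 = 0xF4

CTR encryption: S_i = E(K, T_i) where T_i is the counter for block i; C_i = P_i ⊕ S_i.
C0: T = 0xC6, S = E(K, T) = 0xB9; 0x7C ⊕ 0xB9 = 0xC5.
C1: T = 0xC7, S = E(K, T) = 0xBB; 0x4F ⊕ 0xBB = 0xF4.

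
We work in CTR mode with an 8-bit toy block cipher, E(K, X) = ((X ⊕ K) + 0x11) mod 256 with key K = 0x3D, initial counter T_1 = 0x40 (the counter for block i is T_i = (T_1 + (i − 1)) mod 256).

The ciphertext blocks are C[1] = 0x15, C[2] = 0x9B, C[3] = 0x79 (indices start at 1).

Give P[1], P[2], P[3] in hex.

CTR decryption: S_i = E(K, T_i) where T_i is the counter for block i; P_i = C_i ⊕ S_i.
P[1]: T = 0x40, S = E(K, T) = 0x8E; 0x15 ⊕ 0x8E = 0x9B.
P[2]: T = 0x41, S = E(K, T) = 0x8D; 0x9B ⊕ 0x8D = 0x16.
P[3]: T = 0x42, S = E(K, T) = 0x90; 0x79 ⊕ 0x90 = 0xE9.

P[1] = 0x9B, P[2] = 0x16, P[3] = 0xE9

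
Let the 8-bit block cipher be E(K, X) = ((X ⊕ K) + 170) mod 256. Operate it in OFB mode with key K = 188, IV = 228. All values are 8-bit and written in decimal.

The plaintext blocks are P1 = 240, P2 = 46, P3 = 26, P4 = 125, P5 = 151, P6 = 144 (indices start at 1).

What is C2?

OFB encryption: S_i = E(K, S_{i−1}) with S_{0} = IV; C_i = P_i ⊕ S_i.
C1: S = E(K, 228) = 2; 240 ⊕ 2 = 242.
C2: S = E(K, 2) = 104; 46 ⊕ 104 = 70.

C2 = 70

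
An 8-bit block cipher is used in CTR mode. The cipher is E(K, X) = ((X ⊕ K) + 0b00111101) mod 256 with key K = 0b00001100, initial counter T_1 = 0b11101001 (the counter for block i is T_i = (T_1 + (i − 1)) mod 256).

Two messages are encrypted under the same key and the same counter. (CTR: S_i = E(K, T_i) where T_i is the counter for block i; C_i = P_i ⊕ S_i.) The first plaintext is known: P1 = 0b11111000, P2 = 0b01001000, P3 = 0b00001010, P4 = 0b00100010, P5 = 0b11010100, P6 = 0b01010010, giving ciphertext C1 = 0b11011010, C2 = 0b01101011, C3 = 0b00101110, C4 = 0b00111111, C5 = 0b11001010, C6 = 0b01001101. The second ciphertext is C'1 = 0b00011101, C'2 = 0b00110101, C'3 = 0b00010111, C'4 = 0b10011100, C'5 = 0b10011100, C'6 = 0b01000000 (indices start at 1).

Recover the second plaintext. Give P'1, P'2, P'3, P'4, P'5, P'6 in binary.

In CTR with a reused counter, both messages share the same keystream S_i, so C_i ⊕ C'_i = P_i ⊕ P'_i and thus P'_i = P_i ⊕ C_i ⊕ C'_i.
P'1: 0b11111000 ⊕ 0b11011010 ⊕ 0b00011101 = 0b00111111.
P'2: 0b01001000 ⊕ 0b01101011 ⊕ 0b00110101 = 0b00010110.
P'3: 0b00001010 ⊕ 0b00101110 ⊕ 0b00010111 = 0b00110011.
P'4: 0b00100010 ⊕ 0b00111111 ⊕ 0b10011100 = 0b10000001.
P'5: 0b11010100 ⊕ 0b11001010 ⊕ 0b10011100 = 0b10000010.
P'6: 0b01010010 ⊕ 0b01001101 ⊕ 0b01000000 = 0b01011111.

P'1 = 0b00111111, P'2 = 0b00010110, P'3 = 0b00110011, P'4 = 0b10000001, P'5 = 0b10000010, P'6 = 0b01011111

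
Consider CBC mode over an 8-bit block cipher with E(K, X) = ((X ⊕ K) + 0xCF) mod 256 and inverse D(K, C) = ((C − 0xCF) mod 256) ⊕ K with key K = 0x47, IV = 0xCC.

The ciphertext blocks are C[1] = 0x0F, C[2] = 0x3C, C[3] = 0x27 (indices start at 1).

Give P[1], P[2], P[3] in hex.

P[1] = 0xCB, P[2] = 0x25, P[3] = 0x23

CBC decryption: P_i = D(K, C_i) ⊕ C_{i−1}, with C_{0} = IV.
P[1]: D(K, 0x0F) = 0x07; 0x07 ⊕ 0xCC = 0xCB.
P[2]: D(K, 0x3C) = 0x2A; 0x2A ⊕ 0x0F = 0x25.
P[3]: D(K, 0x27) = 0x1F; 0x1F ⊕ 0x3C = 0x23.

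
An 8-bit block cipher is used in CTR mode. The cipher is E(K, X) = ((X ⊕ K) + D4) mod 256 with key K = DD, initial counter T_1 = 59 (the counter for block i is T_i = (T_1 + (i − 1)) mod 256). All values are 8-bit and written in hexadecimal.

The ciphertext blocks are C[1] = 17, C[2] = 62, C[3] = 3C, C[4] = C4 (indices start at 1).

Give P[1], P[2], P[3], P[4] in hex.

CTR decryption: S_i = E(K, T_i) where T_i is the counter for block i; P_i = C_i ⊕ S_i.
P[1]: T = 59, S = E(K, T) = 58; 17 ⊕ 58 = 4F.
P[2]: T = 5A, S = E(K, T) = 5B; 62 ⊕ 5B = 39.
P[3]: T = 5B, S = E(K, T) = 5A; 3C ⊕ 5A = 66.
P[4]: T = 5C, S = E(K, T) = 55; C4 ⊕ 55 = 91.

P[1] = 4F, P[2] = 39, P[3] = 66, P[4] = 91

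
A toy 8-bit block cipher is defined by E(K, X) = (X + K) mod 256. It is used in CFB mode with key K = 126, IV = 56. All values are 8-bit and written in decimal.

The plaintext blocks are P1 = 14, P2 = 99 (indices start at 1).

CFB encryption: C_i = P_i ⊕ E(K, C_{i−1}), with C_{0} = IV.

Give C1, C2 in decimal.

C1: E(K, 56) = 182; 14 ⊕ 182 = 184.
C2: E(K, 184) = 54; 99 ⊕ 54 = 85.

C1 = 184, C2 = 85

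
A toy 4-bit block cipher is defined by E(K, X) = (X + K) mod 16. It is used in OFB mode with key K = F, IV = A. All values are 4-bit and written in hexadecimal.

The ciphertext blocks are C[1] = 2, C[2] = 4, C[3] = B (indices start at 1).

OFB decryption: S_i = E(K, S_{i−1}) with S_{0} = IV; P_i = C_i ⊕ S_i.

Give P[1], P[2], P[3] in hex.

P[1]: S = E(K, A) = 9; 2 ⊕ 9 = B.
P[2]: S = E(K, 9) = 8; 4 ⊕ 8 = C.
P[3]: S = E(K, 8) = 7; B ⊕ 7 = C.

P[1] = B, P[2] = C, P[3] = C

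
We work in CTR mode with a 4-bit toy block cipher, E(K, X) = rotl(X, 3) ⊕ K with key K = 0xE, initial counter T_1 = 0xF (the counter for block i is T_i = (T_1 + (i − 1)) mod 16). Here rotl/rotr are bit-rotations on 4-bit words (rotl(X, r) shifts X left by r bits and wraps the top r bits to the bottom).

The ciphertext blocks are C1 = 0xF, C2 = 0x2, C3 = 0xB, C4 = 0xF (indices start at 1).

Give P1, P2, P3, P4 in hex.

P1 = 0xE, P2 = 0xC, P3 = 0xD, P4 = 0x0

CTR decryption: S_i = E(K, T_i) where T_i is the counter for block i; P_i = C_i ⊕ S_i.
P1: T = 0xF, S = E(K, T) = 0x1; 0xF ⊕ 0x1 = 0xE.
P2: T = 0x0, S = E(K, T) = 0xE; 0x2 ⊕ 0xE = 0xC.
P3: T = 0x1, S = E(K, T) = 0x6; 0xB ⊕ 0x6 = 0xD.
P4: T = 0x2, S = E(K, T) = 0xF; 0xF ⊕ 0xF = 0x0.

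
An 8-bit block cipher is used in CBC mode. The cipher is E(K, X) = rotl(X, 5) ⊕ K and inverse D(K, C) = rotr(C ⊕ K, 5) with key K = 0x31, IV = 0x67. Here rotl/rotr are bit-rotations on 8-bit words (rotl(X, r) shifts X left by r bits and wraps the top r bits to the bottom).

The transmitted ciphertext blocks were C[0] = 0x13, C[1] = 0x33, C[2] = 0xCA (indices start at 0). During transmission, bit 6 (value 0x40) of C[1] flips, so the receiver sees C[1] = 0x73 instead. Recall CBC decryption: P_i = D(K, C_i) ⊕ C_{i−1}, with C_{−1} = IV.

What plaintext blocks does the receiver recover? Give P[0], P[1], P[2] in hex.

P[0] = 0x76, P[1] = 0x01, P[2] = 0xAC

Only C[1] changed, to 0x73. In CBC, a change in C_i garbles P_i and flips the same bit in P_{i+1}. Decrypting the received ciphertext:
P[0]: D(K, 0x13) = 0x11; 0x11 ⊕ 0x67 = 0x76.
P[1]: D(K, 0x73) = 0x12; 0x12 ⊕ 0x13 = 0x01.
P[2]: D(K, 0xCA) = 0xDF; 0xDF ⊕ 0x73 = 0xAC.
Blocks that differ from the original plaintext: P[1], P[2].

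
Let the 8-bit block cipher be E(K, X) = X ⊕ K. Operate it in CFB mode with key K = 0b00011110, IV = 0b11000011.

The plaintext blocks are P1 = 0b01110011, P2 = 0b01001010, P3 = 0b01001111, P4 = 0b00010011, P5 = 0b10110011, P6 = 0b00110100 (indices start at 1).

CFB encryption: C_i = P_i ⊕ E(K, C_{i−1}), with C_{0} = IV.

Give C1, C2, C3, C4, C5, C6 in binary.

C1: E(K, 0b11000011) = 0b11011101; 0b01110011 ⊕ 0b11011101 = 0b10101110.
C2: E(K, 0b10101110) = 0b10110000; 0b01001010 ⊕ 0b10110000 = 0b11111010.
C3: E(K, 0b11111010) = 0b11100100; 0b01001111 ⊕ 0b11100100 = 0b10101011.
C4: E(K, 0b10101011) = 0b10110101; 0b00010011 ⊕ 0b10110101 = 0b10100110.
C5: E(K, 0b10100110) = 0b10111000; 0b10110011 ⊕ 0b10111000 = 0b00001011.
C6: E(K, 0b00001011) = 0b00010101; 0b00110100 ⊕ 0b00010101 = 0b00100001.

C1 = 0b10101110, C2 = 0b11111010, C3 = 0b10101011, C4 = 0b10100110, C5 = 0b00001011, C6 = 0b00100001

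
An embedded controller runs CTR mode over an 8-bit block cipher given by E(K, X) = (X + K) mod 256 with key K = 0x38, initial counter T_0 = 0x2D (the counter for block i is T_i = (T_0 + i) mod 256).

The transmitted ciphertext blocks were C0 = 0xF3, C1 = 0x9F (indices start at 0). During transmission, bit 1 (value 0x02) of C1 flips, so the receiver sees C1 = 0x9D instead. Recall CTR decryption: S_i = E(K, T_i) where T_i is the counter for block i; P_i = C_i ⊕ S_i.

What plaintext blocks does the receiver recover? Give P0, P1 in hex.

P0 = 0x96, P1 = 0xFB

Only C1 changed, to 0x9D. In CTR, a change in C_i flips the same bit in P_i only; the keystream is unaffected. Decrypting the received ciphertext:
P0: T = 0x2D, S = E(K, T) = 0x65; 0xF3 ⊕ 0x65 = 0x96.
P1: T = 0x2E, S = E(K, T) = 0x66; 0x9D ⊕ 0x66 = 0xFB.
Blocks that differ from the original plaintext: P1.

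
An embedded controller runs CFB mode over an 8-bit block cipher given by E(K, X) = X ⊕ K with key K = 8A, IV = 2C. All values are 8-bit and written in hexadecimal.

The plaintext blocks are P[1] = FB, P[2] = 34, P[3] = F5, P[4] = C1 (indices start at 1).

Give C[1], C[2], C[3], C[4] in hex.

CFB encryption: C_i = P_i ⊕ E(K, C_{i−1}), with C_{0} = IV.
C[1]: E(K, 2C) = A6; FB ⊕ A6 = 5D.
C[2]: E(K, 5D) = D7; 34 ⊕ D7 = E3.
C[3]: E(K, E3) = 69; F5 ⊕ 69 = 9C.
C[4]: E(K, 9C) = 16; C1 ⊕ 16 = D7.

C[1] = 5D, C[2] = E3, C[3] = 9C, C[4] = D7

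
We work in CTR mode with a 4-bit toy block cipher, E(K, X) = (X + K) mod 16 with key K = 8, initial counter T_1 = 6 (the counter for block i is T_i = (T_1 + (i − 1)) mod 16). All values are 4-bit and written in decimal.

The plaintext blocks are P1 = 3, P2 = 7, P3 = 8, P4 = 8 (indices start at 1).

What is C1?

C1 = 13

CTR encryption: S_i = E(K, T_i) where T_i is the counter for block i; C_i = P_i ⊕ S_i.
C1: T = 6, S = E(K, T) = 14; 3 ⊕ 14 = 13.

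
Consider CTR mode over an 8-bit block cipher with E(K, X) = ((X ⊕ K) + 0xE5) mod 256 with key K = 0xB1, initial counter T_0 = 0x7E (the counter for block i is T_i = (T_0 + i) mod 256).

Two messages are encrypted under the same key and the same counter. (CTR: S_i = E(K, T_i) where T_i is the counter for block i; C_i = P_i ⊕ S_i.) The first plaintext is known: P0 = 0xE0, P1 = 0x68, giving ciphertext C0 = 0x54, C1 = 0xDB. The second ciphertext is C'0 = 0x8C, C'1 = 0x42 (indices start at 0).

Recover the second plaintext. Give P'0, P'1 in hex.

In CTR with a reused counter, both messages share the same keystream S_i, so C_i ⊕ C'_i = P_i ⊕ P'_i and thus P'_i = P_i ⊕ C_i ⊕ C'_i.
P'0: 0xE0 ⊕ 0x54 ⊕ 0x8C = 0x38.
P'1: 0x68 ⊕ 0xDB ⊕ 0x42 = 0xF1.

P'0 = 0x38, P'1 = 0xF1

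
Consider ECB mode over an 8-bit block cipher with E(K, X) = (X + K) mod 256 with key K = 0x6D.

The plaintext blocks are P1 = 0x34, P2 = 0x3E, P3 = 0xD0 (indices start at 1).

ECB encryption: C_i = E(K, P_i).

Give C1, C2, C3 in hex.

C1 = 0xA1, C2 = 0xAB, C3 = 0x3D

C1: E(K, 0x34) = 0xA1.
C2: E(K, 0x3E) = 0xAB.
C3: E(K, 0xD0) = 0x3D.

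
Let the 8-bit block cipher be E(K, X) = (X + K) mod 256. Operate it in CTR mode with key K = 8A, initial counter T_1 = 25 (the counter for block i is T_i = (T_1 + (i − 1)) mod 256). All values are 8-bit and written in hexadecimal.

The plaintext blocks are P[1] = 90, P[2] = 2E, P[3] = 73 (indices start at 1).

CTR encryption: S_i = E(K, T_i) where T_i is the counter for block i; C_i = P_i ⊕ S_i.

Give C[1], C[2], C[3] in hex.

C[1] = 3F, C[2] = 9E, C[3] = C2

C[1]: T = 25, S = E(K, T) = AF; 90 ⊕ AF = 3F.
C[2]: T = 26, S = E(K, T) = B0; 2E ⊕ B0 = 9E.
C[3]: T = 27, S = E(K, T) = B1; 73 ⊕ B1 = C2.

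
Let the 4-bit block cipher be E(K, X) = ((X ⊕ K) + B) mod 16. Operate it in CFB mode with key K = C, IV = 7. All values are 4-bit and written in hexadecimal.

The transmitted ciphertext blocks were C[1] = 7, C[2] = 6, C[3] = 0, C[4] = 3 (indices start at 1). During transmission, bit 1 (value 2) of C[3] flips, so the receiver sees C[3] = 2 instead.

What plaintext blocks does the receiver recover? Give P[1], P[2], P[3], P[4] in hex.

P[1] = 1, P[2] = 0, P[3] = 7, P[4] = A

CFB decryption: P_i = C_i ⊕ E(K, C_{i−1}), with C_{0} = IV.
Only C[3] changed, to 2. In CFB, a change in C_i flips the same bit in P_i and garbles P_{i+1}. Decrypting the received ciphertext:
P[1]: E(K, 7) = 6; 7 ⊕ 6 = 1.
P[2]: E(K, 7) = 6; 6 ⊕ 6 = 0.
P[3]: E(K, 6) = 5; 2 ⊕ 5 = 7.
P[4]: E(K, 2) = 9; 3 ⊕ 9 = A.
Blocks that differ from the original plaintext: P[3], P[4].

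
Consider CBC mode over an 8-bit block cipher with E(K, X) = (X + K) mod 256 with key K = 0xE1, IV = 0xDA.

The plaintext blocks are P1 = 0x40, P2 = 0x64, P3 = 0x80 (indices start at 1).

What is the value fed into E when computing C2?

0x1F

CBC encryption: C_i = E(K, P_i ⊕ C_{i−1}), with C_{0} = IV.
C1: P1 ⊕ 0xDA = 0x9A; E(K, 0x9A) = 0x7B.
C2: P2 ⊕ 0x7B = 0x1F; E(K, 0x1F) = 0x00.
So the input to E for block 2 is 0x1F.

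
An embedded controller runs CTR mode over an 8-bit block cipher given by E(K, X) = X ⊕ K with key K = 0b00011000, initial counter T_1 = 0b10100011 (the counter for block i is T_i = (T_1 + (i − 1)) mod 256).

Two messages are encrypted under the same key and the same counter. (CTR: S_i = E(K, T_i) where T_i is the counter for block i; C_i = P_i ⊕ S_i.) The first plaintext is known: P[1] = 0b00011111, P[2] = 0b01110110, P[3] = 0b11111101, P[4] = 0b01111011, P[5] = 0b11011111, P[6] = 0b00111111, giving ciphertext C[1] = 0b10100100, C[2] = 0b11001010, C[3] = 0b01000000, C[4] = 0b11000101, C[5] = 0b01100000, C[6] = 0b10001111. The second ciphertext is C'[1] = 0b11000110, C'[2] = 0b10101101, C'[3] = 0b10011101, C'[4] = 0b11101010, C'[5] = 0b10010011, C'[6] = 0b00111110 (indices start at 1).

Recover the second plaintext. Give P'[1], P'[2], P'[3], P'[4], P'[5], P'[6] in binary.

P'[1] = 0b01111101, P'[2] = 0b00010001, P'[3] = 0b00100000, P'[4] = 0b01010100, P'[5] = 0b00101100, P'[6] = 0b10001110

In CTR with a reused counter, both messages share the same keystream S_i, so C_i ⊕ C'_i = P_i ⊕ P'_i and thus P'_i = P_i ⊕ C_i ⊕ C'_i.
P'[1]: 0b00011111 ⊕ 0b10100100 ⊕ 0b11000110 = 0b01111101.
P'[2]: 0b01110110 ⊕ 0b11001010 ⊕ 0b10101101 = 0b00010001.
P'[3]: 0b11111101 ⊕ 0b01000000 ⊕ 0b10011101 = 0b00100000.
P'[4]: 0b01111011 ⊕ 0b11000101 ⊕ 0b11101010 = 0b01010100.
P'[5]: 0b11011111 ⊕ 0b01100000 ⊕ 0b10010011 = 0b00101100.
P'[6]: 0b00111111 ⊕ 0b10001111 ⊕ 0b00111110 = 0b10001110.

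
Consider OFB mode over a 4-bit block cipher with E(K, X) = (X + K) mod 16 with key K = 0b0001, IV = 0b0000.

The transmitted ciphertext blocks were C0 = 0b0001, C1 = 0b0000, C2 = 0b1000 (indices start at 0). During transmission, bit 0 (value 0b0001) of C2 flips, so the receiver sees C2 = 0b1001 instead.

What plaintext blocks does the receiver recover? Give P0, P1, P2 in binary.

OFB decryption: S_i = E(K, S_{i−1}) with S_{−1} = IV; P_i = C_i ⊕ S_i.
Only C2 changed, to 0b1001. In OFB, a change in C_i flips the same bit in P_i only; the keystream is unaffected. Decrypting the received ciphertext:
P0: S = E(K, 0b0000) = 0b0001; 0b0001 ⊕ 0b0001 = 0b0000.
P1: S = E(K, 0b0001) = 0b0010; 0b0000 ⊕ 0b0010 = 0b0010.
P2: S = E(K, 0b0010) = 0b0011; 0b1001 ⊕ 0b0011 = 0b1010.
Blocks that differ from the original plaintext: P2.

P0 = 0b0000, P1 = 0b0010, P2 = 0b1010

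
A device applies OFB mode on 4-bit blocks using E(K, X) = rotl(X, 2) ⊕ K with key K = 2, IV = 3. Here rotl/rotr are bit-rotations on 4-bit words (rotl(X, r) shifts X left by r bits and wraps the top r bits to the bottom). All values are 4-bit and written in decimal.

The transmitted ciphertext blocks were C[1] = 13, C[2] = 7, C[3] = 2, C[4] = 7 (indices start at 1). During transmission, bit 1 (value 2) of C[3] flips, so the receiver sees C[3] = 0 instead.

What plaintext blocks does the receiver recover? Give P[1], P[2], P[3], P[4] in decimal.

OFB decryption: S_i = E(K, S_{i−1}) with S_{0} = IV; P_i = C_i ⊕ S_i.
Only C[3] changed, to 0. In OFB, a change in C_i flips the same bit in P_i only; the keystream is unaffected. Decrypting the received ciphertext:
P[1]: S = E(K, 3) = 14; 13 ⊕ 14 = 3.
P[2]: S = E(K, 14) = 9; 7 ⊕ 9 = 14.
P[3]: S = E(K, 9) = 4; 0 ⊕ 4 = 4.
P[4]: S = E(K, 4) = 3; 7 ⊕ 3 = 4.
Blocks that differ from the original plaintext: P[3].

P[1] = 3, P[2] = 14, P[3] = 4, P[4] = 4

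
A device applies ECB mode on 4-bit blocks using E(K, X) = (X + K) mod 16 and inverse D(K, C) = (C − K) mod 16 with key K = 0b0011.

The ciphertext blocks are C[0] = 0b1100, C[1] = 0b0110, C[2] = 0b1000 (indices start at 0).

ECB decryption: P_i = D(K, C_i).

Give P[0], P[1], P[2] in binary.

P[0] = 0b1001, P[1] = 0b0011, P[2] = 0b0101

P[0]: D(K, 0b1100) = 0b1001.
P[1]: D(K, 0b0110) = 0b0011.
P[2]: D(K, 0b1000) = 0b0101.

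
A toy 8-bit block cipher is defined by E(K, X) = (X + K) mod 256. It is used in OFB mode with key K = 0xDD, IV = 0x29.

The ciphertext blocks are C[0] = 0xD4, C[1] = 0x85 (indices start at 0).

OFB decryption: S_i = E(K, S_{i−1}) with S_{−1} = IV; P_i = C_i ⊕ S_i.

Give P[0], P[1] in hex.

P[0]: S = E(K, 0x29) = 0x06; 0xD4 ⊕ 0x06 = 0xD2.
P[1]: S = E(K, 0x06) = 0xE3; 0x85 ⊕ 0xE3 = 0x66.

P[0] = 0xD2, P[1] = 0x66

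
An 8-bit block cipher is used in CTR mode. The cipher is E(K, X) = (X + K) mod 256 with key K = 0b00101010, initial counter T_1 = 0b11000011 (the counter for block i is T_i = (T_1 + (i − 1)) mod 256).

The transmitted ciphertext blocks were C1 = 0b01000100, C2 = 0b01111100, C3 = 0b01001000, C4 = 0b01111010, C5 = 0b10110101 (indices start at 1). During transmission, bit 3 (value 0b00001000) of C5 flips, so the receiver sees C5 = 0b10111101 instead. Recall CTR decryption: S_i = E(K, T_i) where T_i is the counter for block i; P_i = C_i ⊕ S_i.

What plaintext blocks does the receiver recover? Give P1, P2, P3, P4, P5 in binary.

Only C5 changed, to 0b10111101. In CTR, a change in C_i flips the same bit in P_i only; the keystream is unaffected. Decrypting the received ciphertext:
P1: T = 0b11000011, S = E(K, T) = 0b11101101; 0b01000100 ⊕ 0b11101101 = 0b10101001.
P2: T = 0b11000100, S = E(K, T) = 0b11101110; 0b01111100 ⊕ 0b11101110 = 0b10010010.
P3: T = 0b11000101, S = E(K, T) = 0b11101111; 0b01001000 ⊕ 0b11101111 = 0b10100111.
P4: T = 0b11000110, S = E(K, T) = 0b11110000; 0b01111010 ⊕ 0b11110000 = 0b10001010.
P5: T = 0b11000111, S = E(K, T) = 0b11110001; 0b10111101 ⊕ 0b11110001 = 0b01001100.
Blocks that differ from the original plaintext: P5.

P1 = 0b10101001, P2 = 0b10010010, P3 = 0b10100111, P4 = 0b10001010, P5 = 0b01001100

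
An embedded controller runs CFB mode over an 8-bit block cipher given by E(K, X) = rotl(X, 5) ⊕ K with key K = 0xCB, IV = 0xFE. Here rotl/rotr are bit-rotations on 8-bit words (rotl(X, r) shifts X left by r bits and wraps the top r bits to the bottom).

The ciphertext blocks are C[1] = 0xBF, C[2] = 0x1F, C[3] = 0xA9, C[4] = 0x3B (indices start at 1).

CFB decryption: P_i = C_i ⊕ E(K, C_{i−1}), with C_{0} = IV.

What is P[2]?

P[2]: E(K, 0xBF) = 0x3C; 0x1F ⊕ 0x3C = 0x23.

P[2] = 0x23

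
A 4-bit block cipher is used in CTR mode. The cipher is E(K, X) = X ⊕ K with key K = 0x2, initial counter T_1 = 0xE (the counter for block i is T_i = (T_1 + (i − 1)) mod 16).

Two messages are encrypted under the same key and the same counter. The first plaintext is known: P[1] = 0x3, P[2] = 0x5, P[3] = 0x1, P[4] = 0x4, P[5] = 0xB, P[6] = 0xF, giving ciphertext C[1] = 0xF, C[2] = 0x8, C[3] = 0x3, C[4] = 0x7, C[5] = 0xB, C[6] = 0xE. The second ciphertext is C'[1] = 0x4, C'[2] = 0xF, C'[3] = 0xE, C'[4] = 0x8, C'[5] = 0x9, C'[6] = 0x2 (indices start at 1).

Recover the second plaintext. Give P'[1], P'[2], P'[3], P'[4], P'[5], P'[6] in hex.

In CTR with a reused counter, both messages share the same keystream S_i, so C_i ⊕ C'_i = P_i ⊕ P'_i and thus P'_i = P_i ⊕ C_i ⊕ C'_i.
P'[1]: 0x3 ⊕ 0xF ⊕ 0x4 = 0x8.
P'[2]: 0x5 ⊕ 0x8 ⊕ 0xF = 0x2.
P'[3]: 0x1 ⊕ 0x3 ⊕ 0xE = 0xC.
P'[4]: 0x4 ⊕ 0x7 ⊕ 0x8 = 0xB.
P'[5]: 0xB ⊕ 0xB ⊕ 0x9 = 0x9.
P'[6]: 0xF ⊕ 0xE ⊕ 0x2 = 0x3.

P'[1] = 0x8, P'[2] = 0x2, P'[3] = 0xC, P'[4] = 0xB, P'[5] = 0x9, P'[6] = 0x3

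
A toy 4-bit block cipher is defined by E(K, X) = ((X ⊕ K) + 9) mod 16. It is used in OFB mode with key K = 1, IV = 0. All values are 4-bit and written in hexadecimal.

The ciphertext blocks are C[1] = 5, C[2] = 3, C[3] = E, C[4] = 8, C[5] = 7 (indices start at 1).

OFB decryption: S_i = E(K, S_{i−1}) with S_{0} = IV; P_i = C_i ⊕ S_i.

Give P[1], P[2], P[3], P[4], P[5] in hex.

P[1]: S = E(K, 0) = A; 5 ⊕ A = F.
P[2]: S = E(K, A) = 4; 3 ⊕ 4 = 7.
P[3]: S = E(K, 4) = E; E ⊕ E = 0.
P[4]: S = E(K, E) = 8; 8 ⊕ 8 = 0.
P[5]: S = E(K, 8) = 2; 7 ⊕ 2 = 5.

P[1] = F, P[2] = 7, P[3] = 0, P[4] = 0, P[5] = 5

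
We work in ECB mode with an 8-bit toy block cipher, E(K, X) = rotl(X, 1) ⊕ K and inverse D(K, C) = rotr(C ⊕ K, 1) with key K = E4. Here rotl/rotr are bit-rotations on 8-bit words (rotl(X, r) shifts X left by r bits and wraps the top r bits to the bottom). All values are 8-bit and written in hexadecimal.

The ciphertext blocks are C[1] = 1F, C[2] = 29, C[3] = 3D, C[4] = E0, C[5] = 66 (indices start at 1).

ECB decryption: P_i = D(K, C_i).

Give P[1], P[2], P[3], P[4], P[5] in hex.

P[1] = FD, P[2] = E6, P[3] = EC, P[4] = 02, P[5] = 41

P[1]: D(K, 1F) = FD.
P[2]: D(K, 29) = E6.
P[3]: D(K, 3D) = EC.
P[4]: D(K, E0) = 02.
P[5]: D(K, 66) = 41.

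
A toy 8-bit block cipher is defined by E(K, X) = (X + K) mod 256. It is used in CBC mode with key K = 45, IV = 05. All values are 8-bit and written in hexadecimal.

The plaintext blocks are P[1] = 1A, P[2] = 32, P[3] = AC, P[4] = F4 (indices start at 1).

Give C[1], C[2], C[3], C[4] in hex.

CBC encryption: C_i = E(K, P_i ⊕ C_{i−1}), with C_{0} = IV.
C[1]: P[1] ⊕ 05 = 1F; E(K, 1F) = 64.
C[2]: P[2] ⊕ 64 = 56; E(K, 56) = 9B.
C[3]: P[3] ⊕ 9B = 37; E(K, 37) = 7C.
C[4]: P[4] ⊕ 7C = 88; E(K, 88) = CD.

C[1] = 64, C[2] = 9B, C[3] = 7C, C[4] = CD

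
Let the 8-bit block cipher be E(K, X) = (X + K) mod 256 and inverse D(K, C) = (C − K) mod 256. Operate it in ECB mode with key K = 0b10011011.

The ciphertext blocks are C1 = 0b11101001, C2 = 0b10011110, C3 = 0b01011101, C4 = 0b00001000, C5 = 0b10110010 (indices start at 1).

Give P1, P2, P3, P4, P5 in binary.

P1 = 0b01001110, P2 = 0b00000011, P3 = 0b11000010, P4 = 0b01101101, P5 = 0b00010111

ECB decryption: P_i = D(K, C_i).
P1: D(K, 0b11101001) = 0b01001110.
P2: D(K, 0b10011110) = 0b00000011.
P3: D(K, 0b01011101) = 0b11000010.
P4: D(K, 0b00001000) = 0b01101101.
P5: D(K, 0b10110010) = 0b00010111.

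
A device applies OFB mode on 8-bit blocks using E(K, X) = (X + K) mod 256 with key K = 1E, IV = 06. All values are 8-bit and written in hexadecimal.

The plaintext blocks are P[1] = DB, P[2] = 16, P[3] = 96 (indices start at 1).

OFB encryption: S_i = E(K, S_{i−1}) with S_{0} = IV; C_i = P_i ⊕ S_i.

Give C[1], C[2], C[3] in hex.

C[1]: S = E(K, 06) = 24; DB ⊕ 24 = FF.
C[2]: S = E(K, 24) = 42; 16 ⊕ 42 = 54.
C[3]: S = E(K, 42) = 60; 96 ⊕ 60 = F6.

C[1] = FF, C[2] = 54, C[3] = F6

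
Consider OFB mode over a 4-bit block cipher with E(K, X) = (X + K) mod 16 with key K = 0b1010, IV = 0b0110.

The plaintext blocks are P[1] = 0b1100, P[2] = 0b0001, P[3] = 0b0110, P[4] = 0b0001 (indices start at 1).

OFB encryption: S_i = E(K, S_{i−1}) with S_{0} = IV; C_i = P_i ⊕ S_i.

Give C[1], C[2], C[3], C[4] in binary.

C[1] = 0b1100, C[2] = 0b1011, C[3] = 0b0010, C[4] = 0b1111

C[1]: S = E(K, 0b0110) = 0b0000; 0b1100 ⊕ 0b0000 = 0b1100.
C[2]: S = E(K, 0b0000) = 0b1010; 0b0001 ⊕ 0b1010 = 0b1011.
C[3]: S = E(K, 0b1010) = 0b0100; 0b0110 ⊕ 0b0100 = 0b0010.
C[4]: S = E(K, 0b0100) = 0b1110; 0b0001 ⊕ 0b1110 = 0b1111.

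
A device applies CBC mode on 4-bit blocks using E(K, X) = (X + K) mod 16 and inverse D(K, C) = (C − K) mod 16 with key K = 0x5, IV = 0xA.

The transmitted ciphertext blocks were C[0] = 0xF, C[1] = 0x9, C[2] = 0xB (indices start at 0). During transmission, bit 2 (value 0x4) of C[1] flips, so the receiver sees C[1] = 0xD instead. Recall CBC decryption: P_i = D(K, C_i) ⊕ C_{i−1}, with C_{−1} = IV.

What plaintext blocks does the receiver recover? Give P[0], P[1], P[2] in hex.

P[0] = 0x0, P[1] = 0x7, P[2] = 0xB

Only C[1] changed, to 0xD. In CBC, a change in C_i garbles P_i and flips the same bit in P_{i+1}. Decrypting the received ciphertext:
P[0]: D(K, 0xF) = 0xA; 0xA ⊕ 0xA = 0x0.
P[1]: D(K, 0xD) = 0x8; 0x8 ⊕ 0xF = 0x7.
P[2]: D(K, 0xB) = 0x6; 0x6 ⊕ 0xD = 0xB.
Blocks that differ from the original plaintext: P[1], P[2].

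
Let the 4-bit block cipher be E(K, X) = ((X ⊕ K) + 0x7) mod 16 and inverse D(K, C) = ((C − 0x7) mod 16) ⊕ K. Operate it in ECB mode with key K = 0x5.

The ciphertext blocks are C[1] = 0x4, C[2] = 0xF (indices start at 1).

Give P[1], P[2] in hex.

P[1] = 0x8, P[2] = 0xD

ECB decryption: P_i = D(K, C_i).
P[1]: D(K, 0x4) = 0x8.
P[2]: D(K, 0xF) = 0xD.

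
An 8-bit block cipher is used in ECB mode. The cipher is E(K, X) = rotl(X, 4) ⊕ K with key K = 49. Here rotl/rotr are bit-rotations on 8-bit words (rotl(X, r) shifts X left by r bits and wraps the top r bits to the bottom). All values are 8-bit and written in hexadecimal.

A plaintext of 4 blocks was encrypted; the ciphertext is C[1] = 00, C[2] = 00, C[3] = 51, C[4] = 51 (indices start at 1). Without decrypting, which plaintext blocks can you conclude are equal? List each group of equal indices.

P[1] = P[2]; P[3] = P[4]

ECB encrypts each block independently with the same key, so equal ciphertext blocks imply equal plaintext blocks.
C[1] = C[2] = 00, so P[1] = P[2].
C[3] = C[4] = 51, so P[3] = P[4].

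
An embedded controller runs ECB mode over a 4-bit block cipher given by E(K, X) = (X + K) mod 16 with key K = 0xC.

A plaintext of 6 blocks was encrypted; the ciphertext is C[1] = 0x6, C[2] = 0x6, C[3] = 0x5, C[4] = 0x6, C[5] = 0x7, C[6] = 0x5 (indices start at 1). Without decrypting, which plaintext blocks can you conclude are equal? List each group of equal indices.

P[1] = P[2] = P[4]; P[3] = P[6]

ECB encrypts each block independently with the same key, so equal ciphertext blocks imply equal plaintext blocks.
C[1] = C[2] = C[4] = 0x6, so P[1] = P[2] = P[4].
C[3] = C[6] = 0x5, so P[3] = P[6].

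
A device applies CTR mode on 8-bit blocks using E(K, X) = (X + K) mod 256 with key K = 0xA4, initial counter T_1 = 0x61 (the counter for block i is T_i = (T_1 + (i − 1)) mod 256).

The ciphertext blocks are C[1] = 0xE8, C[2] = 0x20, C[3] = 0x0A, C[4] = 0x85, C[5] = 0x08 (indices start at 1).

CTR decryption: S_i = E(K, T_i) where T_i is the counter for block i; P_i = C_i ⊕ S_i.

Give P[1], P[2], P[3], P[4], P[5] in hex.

P[1]: T = 0x61, S = E(K, T) = 0x05; 0xE8 ⊕ 0x05 = 0xED.
P[2]: T = 0x62, S = E(K, T) = 0x06; 0x20 ⊕ 0x06 = 0x26.
P[3]: T = 0x63, S = E(K, T) = 0x07; 0x0A ⊕ 0x07 = 0x0D.
P[4]: T = 0x64, S = E(K, T) = 0x08; 0x85 ⊕ 0x08 = 0x8D.
P[5]: T = 0x65, S = E(K, T) = 0x09; 0x08 ⊕ 0x09 = 0x01.

P[1] = 0xED, P[2] = 0x26, P[3] = 0x0D, P[4] = 0x8D, P[5] = 0x01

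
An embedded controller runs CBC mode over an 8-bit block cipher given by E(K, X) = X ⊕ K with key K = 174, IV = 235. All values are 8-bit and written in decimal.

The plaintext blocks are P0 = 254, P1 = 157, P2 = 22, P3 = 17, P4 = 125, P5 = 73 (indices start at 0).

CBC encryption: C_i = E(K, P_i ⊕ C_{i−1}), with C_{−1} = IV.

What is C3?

C3 = 143

C0: P0 ⊕ 235 = 21; E(K, 21) = 187.
C1: P1 ⊕ 187 = 38; E(K, 38) = 136.
C2: P2 ⊕ 136 = 158; E(K, 158) = 48.
C3: P3 ⊕ 48 = 33; E(K, 33) = 143.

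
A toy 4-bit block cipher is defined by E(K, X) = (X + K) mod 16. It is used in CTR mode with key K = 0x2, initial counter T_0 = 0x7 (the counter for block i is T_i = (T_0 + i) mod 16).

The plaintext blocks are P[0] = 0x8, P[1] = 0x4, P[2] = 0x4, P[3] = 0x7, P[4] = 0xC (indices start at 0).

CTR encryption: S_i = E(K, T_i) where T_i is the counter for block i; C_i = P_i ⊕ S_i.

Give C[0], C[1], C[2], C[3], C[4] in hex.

C[0]: T = 0x7, S = E(K, T) = 0x9; 0x8 ⊕ 0x9 = 0x1.
C[1]: T = 0x8, S = E(K, T) = 0xA; 0x4 ⊕ 0xA = 0xE.
C[2]: T = 0x9, S = E(K, T) = 0xB; 0x4 ⊕ 0xB = 0xF.
C[3]: T = 0xA, S = E(K, T) = 0xC; 0x7 ⊕ 0xC = 0xB.
C[4]: T = 0xB, S = E(K, T) = 0xD; 0xC ⊕ 0xD = 0x1.

C[0] = 0x1, C[1] = 0xE, C[2] = 0xF, C[3] = 0xB, C[4] = 0x1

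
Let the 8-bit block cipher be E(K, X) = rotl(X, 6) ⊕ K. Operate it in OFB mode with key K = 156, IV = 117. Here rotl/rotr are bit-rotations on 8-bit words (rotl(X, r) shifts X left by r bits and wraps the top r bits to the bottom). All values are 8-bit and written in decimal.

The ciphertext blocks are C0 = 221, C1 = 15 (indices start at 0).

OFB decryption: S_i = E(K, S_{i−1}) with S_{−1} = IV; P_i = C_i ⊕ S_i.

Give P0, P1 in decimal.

P0 = 28, P1 = 227

P0: S = E(K, 117) = 193; 221 ⊕ 193 = 28.
P1: S = E(K, 193) = 236; 15 ⊕ 236 = 227.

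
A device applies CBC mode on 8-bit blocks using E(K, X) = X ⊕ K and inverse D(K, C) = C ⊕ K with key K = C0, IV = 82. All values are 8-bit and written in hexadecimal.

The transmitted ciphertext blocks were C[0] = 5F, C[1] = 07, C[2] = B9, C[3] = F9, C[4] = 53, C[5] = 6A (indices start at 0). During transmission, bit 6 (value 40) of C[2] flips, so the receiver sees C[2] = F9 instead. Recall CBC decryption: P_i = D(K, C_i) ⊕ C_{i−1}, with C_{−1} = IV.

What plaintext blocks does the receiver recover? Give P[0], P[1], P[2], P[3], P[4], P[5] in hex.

P[0] = 1D, P[1] = 98, P[2] = 3E, P[3] = C0, P[4] = 6A, P[5] = F9

Only C[2] changed, to F9. In CBC, a change in C_i garbles P_i and flips the same bit in P_{i+1}. Decrypting the received ciphertext:
P[0]: D(K, 5F) = 9F; 9F ⊕ 82 = 1D.
P[1]: D(K, 07) = C7; C7 ⊕ 5F = 98.
P[2]: D(K, F9) = 39; 39 ⊕ 07 = 3E.
P[3]: D(K, F9) = 39; 39 ⊕ F9 = C0.
P[4]: D(K, 53) = 93; 93 ⊕ F9 = 6A.
P[5]: D(K, 6A) = AA; AA ⊕ 53 = F9.
Blocks that differ from the original plaintext: P[2], P[3].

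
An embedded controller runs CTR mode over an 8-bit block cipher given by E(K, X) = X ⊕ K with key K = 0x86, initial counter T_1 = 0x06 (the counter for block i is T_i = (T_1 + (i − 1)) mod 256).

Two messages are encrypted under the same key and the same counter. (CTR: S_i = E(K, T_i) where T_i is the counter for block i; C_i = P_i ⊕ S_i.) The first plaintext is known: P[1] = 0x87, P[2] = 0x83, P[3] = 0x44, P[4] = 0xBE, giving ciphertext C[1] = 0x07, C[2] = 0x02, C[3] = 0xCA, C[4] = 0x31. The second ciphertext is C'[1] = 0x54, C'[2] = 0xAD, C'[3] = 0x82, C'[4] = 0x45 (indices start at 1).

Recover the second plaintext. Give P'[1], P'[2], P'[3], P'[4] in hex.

In CTR with a reused counter, both messages share the same keystream S_i, so C_i ⊕ C'_i = P_i ⊕ P'_i and thus P'_i = P_i ⊕ C_i ⊕ C'_i.
P'[1]: 0x87 ⊕ 0x07 ⊕ 0x54 = 0xD4.
P'[2]: 0x83 ⊕ 0x02 ⊕ 0xAD = 0x2C.
P'[3]: 0x44 ⊕ 0xCA ⊕ 0x82 = 0x0C.
P'[4]: 0xBE ⊕ 0x31 ⊕ 0x45 = 0xCA.

P'[1] = 0xD4, P'[2] = 0x2C, P'[3] = 0x0C, P'[4] = 0xCA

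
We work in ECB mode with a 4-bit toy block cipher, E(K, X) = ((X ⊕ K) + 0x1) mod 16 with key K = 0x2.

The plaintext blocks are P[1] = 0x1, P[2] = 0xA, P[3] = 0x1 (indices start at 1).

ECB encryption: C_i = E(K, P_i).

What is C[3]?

C[3]: E(K, 0x1) = 0x4.

C[3] = 0x4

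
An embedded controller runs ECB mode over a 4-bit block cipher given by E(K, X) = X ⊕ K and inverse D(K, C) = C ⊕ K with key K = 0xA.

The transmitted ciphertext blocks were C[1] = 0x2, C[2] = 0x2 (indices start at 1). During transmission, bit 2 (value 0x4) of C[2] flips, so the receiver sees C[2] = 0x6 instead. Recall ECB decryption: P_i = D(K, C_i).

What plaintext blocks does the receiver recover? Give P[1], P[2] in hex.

P[1] = 0x8, P[2] = 0xC

Only C[2] changed, to 0x6. In ECB, a change in C_i affects only P_i. Decrypting the received ciphertext:
P[1]: D(K, 0x2) = 0x8.
P[2]: D(K, 0x6) = 0xC.
Blocks that differ from the original plaintext: P[2].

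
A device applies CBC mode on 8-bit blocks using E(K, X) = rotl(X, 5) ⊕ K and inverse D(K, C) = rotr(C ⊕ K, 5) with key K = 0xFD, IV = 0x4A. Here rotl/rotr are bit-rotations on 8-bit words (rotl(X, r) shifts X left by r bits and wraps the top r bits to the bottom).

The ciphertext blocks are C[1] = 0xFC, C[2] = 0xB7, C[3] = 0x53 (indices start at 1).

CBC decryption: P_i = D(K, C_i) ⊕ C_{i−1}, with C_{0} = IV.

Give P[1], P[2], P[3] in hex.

P[1]: D(K, 0xFC) = 0x08; 0x08 ⊕ 0x4A = 0x42.
P[2]: D(K, 0xB7) = 0x52; 0x52 ⊕ 0xFC = 0xAE.
P[3]: D(K, 0x53) = 0x75; 0x75 ⊕ 0xB7 = 0xC2.

P[1] = 0x42, P[2] = 0xAE, P[3] = 0xC2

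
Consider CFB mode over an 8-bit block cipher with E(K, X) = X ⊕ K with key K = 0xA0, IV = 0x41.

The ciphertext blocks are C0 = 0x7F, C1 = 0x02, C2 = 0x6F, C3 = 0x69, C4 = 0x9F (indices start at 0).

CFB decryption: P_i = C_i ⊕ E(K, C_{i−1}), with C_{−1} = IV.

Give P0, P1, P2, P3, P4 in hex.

P0 = 0x9E, P1 = 0xDD, P2 = 0xCD, P3 = 0xA6, P4 = 0x56

P0: E(K, 0x41) = 0xE1; 0x7F ⊕ 0xE1 = 0x9E.
P1: E(K, 0x7F) = 0xDF; 0x02 ⊕ 0xDF = 0xDD.
P2: E(K, 0x02) = 0xA2; 0x6F ⊕ 0xA2 = 0xCD.
P3: E(K, 0x6F) = 0xCF; 0x69 ⊕ 0xCF = 0xA6.
P4: E(K, 0x69) = 0xC9; 0x9F ⊕ 0xC9 = 0x56.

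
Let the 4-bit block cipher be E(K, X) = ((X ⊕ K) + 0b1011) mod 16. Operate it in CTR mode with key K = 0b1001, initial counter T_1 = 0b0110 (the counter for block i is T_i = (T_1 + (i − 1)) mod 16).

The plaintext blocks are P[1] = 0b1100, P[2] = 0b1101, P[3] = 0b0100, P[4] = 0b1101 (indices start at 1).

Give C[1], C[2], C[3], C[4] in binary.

CTR encryption: S_i = E(K, T_i) where T_i is the counter for block i; C_i = P_i ⊕ S_i.
C[1]: T = 0b0110, S = E(K, T) = 0b1010; 0b1100 ⊕ 0b1010 = 0b0110.
C[2]: T = 0b0111, S = E(K, T) = 0b1001; 0b1101 ⊕ 0b1001 = 0b0100.
C[3]: T = 0b1000, S = E(K, T) = 0b1100; 0b0100 ⊕ 0b1100 = 0b1000.
C[4]: T = 0b1001, S = E(K, T) = 0b1011; 0b1101 ⊕ 0b1011 = 0b0110.

C[1] = 0b0110, C[2] = 0b0100, C[3] = 0b1000, C[4] = 0b0110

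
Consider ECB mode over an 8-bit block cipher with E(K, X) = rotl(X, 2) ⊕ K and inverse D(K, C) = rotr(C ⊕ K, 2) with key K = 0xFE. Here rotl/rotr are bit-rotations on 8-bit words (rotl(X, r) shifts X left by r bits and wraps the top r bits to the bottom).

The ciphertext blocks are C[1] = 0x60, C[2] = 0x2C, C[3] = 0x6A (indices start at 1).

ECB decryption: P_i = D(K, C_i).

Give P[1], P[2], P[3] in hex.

P[1]: D(K, 0x60) = 0xA7.
P[2]: D(K, 0x2C) = 0xB4.
P[3]: D(K, 0x6A) = 0x25.

P[1] = 0xA7, P[2] = 0xB4, P[3] = 0x25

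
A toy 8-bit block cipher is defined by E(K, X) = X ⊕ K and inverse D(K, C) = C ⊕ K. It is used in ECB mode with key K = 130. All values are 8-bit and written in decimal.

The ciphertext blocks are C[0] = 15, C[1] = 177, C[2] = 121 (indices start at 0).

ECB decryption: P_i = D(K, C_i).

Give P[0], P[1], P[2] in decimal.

P[0]: D(K, 15) = 141.
P[1]: D(K, 177) = 51.
P[2]: D(K, 121) = 251.

P[0] = 141, P[1] = 51, P[2] = 251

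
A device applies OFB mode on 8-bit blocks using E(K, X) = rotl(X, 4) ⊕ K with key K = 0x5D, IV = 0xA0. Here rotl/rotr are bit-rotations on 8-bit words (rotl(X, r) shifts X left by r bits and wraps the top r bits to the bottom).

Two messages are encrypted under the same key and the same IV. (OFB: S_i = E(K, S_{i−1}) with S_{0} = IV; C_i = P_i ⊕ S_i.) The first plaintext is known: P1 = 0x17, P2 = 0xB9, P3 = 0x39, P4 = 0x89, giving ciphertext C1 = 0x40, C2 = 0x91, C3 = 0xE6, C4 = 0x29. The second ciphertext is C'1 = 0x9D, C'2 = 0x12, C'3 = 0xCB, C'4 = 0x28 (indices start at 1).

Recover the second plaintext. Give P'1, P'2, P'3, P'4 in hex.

P'1 = 0xCA, P'2 = 0x3A, P'3 = 0x14, P'4 = 0x88

In OFB with a reused IV, both messages share the same keystream S_i, so C_i ⊕ C'_i = P_i ⊕ P'_i and thus P'_i = P_i ⊕ C_i ⊕ C'_i.
P'1: 0x17 ⊕ 0x40 ⊕ 0x9D = 0xCA.
P'2: 0xB9 ⊕ 0x91 ⊕ 0x12 = 0x3A.
P'3: 0x39 ⊕ 0xE6 ⊕ 0xCB = 0x14.
P'4: 0x89 ⊕ 0x29 ⊕ 0x28 = 0x88.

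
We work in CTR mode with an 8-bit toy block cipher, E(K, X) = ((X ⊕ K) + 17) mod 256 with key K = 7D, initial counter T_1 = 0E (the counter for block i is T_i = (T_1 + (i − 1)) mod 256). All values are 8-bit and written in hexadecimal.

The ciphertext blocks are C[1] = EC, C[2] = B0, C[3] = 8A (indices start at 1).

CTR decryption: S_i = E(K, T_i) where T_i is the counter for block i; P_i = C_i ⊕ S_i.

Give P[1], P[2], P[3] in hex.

P[1]: T = 0E, S = E(K, T) = 8A; EC ⊕ 8A = 66.
P[2]: T = 0F, S = E(K, T) = 89; B0 ⊕ 89 = 39.
P[3]: T = 10, S = E(K, T) = 84; 8A ⊕ 84 = 0E.

P[1] = 66, P[2] = 39, P[3] = 0E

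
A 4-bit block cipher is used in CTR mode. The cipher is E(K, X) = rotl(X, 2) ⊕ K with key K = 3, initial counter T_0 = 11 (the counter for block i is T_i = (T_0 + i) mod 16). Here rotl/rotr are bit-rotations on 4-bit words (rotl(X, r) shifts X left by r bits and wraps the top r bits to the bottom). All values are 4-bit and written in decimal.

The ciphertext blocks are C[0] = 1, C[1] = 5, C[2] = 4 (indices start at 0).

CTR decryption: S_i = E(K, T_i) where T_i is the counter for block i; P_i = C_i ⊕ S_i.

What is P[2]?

P[2] = 0

P[2]: T = 13, S = E(K, T) = 4; 4 ⊕ 4 = 0.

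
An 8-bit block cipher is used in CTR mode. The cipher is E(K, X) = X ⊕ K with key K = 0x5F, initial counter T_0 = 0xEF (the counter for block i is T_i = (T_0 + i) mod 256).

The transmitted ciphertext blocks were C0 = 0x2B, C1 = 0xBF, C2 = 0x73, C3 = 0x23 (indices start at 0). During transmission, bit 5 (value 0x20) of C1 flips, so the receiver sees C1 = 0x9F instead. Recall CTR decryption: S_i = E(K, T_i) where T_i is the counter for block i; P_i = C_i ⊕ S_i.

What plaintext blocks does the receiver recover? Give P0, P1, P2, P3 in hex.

P0 = 0x9B, P1 = 0x30, P2 = 0xDD, P3 = 0x8E

Only C1 changed, to 0x9F. In CTR, a change in C_i flips the same bit in P_i only; the keystream is unaffected. Decrypting the received ciphertext:
P0: T = 0xEF, S = E(K, T) = 0xB0; 0x2B ⊕ 0xB0 = 0x9B.
P1: T = 0xF0, S = E(K, T) = 0xAF; 0x9F ⊕ 0xAF = 0x30.
P2: T = 0xF1, S = E(K, T) = 0xAE; 0x73 ⊕ 0xAE = 0xDD.
P3: T = 0xF2, S = E(K, T) = 0xAD; 0x23 ⊕ 0xAD = 0x8E.
Blocks that differ from the original plaintext: P1.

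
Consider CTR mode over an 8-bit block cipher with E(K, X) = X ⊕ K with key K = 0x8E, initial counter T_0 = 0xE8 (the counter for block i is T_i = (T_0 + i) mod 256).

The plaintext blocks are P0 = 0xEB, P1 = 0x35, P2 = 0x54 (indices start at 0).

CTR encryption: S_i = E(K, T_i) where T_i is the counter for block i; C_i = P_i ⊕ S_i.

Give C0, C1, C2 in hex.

C0: T = 0xE8, S = E(K, T) = 0x66; 0xEB ⊕ 0x66 = 0x8D.
C1: T = 0xE9, S = E(K, T) = 0x67; 0x35 ⊕ 0x67 = 0x52.
C2: T = 0xEA, S = E(K, T) = 0x64; 0x54 ⊕ 0x64 = 0x30.

C0 = 0x8D, C1 = 0x52, C2 = 0x30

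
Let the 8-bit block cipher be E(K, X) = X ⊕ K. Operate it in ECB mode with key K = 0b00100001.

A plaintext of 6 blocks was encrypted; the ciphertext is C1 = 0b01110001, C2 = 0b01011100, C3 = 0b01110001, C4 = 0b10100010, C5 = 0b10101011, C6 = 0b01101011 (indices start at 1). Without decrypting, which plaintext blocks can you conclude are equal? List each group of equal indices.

ECB encrypts each block independently with the same key, so equal ciphertext blocks imply equal plaintext blocks.
C1 = C3 = 0b01110001, so P1 = P3.

P1 = P3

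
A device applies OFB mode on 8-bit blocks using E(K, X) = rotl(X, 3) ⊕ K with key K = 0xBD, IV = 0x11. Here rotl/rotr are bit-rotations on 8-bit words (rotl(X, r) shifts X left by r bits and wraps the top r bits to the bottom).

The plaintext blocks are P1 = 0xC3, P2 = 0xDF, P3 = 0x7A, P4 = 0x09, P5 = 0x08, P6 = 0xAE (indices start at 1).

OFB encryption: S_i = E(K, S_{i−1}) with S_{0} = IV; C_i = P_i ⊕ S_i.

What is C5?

C5 = 0x1F

C1: S = E(K, 0x11) = 0x35; 0xC3 ⊕ 0x35 = 0xF6.
C2: S = E(K, 0x35) = 0x14; 0xDF ⊕ 0x14 = 0xCB.
C3: S = E(K, 0x14) = 0x1D; 0x7A ⊕ 0x1D = 0x67.
C4: S = E(K, 0x1D) = 0x55; 0x09 ⊕ 0x55 = 0x5C.
C5: S = E(K, 0x55) = 0x17; 0x08 ⊕ 0x17 = 0x1F.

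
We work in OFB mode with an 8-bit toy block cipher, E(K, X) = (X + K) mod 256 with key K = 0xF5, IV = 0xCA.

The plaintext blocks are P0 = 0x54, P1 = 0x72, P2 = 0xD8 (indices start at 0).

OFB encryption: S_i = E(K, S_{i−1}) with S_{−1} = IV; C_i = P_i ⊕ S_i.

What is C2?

C0: S = E(K, 0xCA) = 0xBF; 0x54 ⊕ 0xBF = 0xEB.
C1: S = E(K, 0xBF) = 0xB4; 0x72 ⊕ 0xB4 = 0xC6.
C2: S = E(K, 0xB4) = 0xA9; 0xD8 ⊕ 0xA9 = 0x71.

C2 = 0x71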